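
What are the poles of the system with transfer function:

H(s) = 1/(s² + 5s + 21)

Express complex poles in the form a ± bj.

Discriminant = 5² - 4×1×21 = 25 - 84 = -59 < 0, so the poles are a complex conjugate pair s = (-5 ± j√59)/(2×1). Real part = -5/(2×1) = -5/2 = -2.5; imaginary part = ±√59/(2×1) ≈ 3.8406. Poles: s = -2.5 ± 3.8406j.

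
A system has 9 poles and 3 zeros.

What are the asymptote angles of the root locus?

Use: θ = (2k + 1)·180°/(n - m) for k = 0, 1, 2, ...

n - m = 9 - 3 = 6. Angles: θk = (2k + 1)·180°/6 = 30°, 90°, 150°, 210°, 270°, 330°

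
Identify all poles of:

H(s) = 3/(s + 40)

Pole is where denominator = 0: s + 40 = 0, so s = -40.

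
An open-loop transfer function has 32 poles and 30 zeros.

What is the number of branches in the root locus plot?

Root locus has n branches where n = number of poles = 32.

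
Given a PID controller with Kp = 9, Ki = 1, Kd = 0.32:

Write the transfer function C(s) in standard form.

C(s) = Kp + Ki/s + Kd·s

Substituting values: C(s) = 9 + 1/s + 0.32s = (0.32s² + 9s + 1)/s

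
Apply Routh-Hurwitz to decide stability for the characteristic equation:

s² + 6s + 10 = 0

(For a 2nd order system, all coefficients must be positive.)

Coefficients: 1, 6, 10. All positive, so system is stable.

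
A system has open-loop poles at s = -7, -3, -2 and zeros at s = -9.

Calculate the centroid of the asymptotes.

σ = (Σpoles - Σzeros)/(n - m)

σ = (Σpoles - Σzeros)/(n - m) = (-12 - (-9))/(3 - 1) = -3/2 = -1.5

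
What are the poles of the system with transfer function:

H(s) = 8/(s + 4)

Pole is where denominator = 0: s + 4 = 0, so s = -4.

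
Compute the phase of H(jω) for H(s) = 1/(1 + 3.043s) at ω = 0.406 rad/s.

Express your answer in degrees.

Phase = -arctan(ωτ) = -arctan(0.406 × 3.043) = -51.0°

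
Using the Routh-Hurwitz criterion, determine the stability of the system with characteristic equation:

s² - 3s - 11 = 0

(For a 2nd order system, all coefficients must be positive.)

Coefficients: 1, -3, -11. b=-3, c=-11 not positive, so system is unstable.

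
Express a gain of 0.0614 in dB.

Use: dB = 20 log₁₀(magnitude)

dB = 20 log₁₀(0.0614) = -24.2 dB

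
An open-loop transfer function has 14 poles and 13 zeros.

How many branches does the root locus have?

Root locus has n branches where n = number of poles = 14.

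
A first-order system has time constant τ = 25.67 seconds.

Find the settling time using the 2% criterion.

For first-order system, 2% settling time ≈ 4τ = 4 × 25.67 = 102.68 s.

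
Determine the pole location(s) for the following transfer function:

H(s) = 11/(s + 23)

Pole is where denominator = 0: s + 23 = 0, so s = -23.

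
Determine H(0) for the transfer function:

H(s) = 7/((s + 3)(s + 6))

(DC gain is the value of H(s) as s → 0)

DC gain = H(0) = 7/(3 × 6) = 7/18 = 0.3889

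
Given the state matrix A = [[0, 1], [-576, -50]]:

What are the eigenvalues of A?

det(A - λI) = λ² - (-50)λ + 576 = (λ - (-32))(λ - (-18)). Eigenvalues: -32, -18.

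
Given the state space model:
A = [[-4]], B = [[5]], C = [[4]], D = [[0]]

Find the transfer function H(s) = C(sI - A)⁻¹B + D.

(sI - A)⁻¹ = 1/(s + 4). H(s) = 4 × 5/(s + 4) + 0 = 20/(s + 4).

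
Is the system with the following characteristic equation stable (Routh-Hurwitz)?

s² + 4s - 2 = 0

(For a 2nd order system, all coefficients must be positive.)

Coefficients: 1, 4, -2. c=-2 not positive, so system is unstable.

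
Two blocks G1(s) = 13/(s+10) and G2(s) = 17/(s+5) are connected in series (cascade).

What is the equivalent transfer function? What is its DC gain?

Series: multiply transfer functions. G_eq = 13/(s+10) × 17/(s+5) = 221/((s+10)(s+5)). DC gain = 221/(10×5) = 4.42.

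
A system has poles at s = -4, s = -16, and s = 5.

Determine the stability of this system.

Pole(s) at s = 5 are not in the left half-plane. System is unstable.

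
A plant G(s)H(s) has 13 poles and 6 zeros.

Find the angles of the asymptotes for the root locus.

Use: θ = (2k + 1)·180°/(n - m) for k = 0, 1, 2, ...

n - m = 13 - 6 = 7. Angles: θk = (2k + 1)·180°/7 = 25.71°, 77.14°, 128.57°, 180°, 231.43°, 282.86°, 334.29°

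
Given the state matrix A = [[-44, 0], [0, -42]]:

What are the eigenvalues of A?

For diagonal matrix, eigenvalues are diagonal entries: λ₁ = -44, λ₂ = -42.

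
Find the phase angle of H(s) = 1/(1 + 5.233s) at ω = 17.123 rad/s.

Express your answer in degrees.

Phase = -arctan(ωτ) = -arctan(17.123 × 5.233) = -89.4°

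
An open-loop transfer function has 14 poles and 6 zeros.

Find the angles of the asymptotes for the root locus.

n - m = 14 - 6 = 8. Angles: θk = (2k + 1)·180°/8 = 22.5°, 67.5°, 112.5°, 157.5°, 202.5°, 247.5°, 292.5°, 337.5°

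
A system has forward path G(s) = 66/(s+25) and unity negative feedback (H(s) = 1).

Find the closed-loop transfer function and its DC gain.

T(s) = G/(1+GH) = [66/(s+25)] / [1 + 66/(s+25)] = 66/(s+25+66) = 66/(s+91). DC gain = 66/91 = 0.7253.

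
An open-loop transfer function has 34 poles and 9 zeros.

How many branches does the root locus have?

Root locus has n branches where n = number of poles = 34.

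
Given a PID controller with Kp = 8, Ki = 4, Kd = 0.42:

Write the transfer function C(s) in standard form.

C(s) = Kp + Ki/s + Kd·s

Substituting values: C(s) = 8 + 4/s + 0.42s = (0.42s² + 8s + 4)/s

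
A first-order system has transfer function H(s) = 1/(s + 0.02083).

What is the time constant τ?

For H(s) = 1/(s + 1/τ), the pole is at -1/τ = -0.02083, so τ = 1/0.02083 = 48.01 s.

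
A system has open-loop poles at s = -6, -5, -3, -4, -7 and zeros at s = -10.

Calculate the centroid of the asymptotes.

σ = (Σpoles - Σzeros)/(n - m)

σ = (Σpoles - Σzeros)/(n - m) = (-25 - (-10))/(5 - 1) = -15/4 = -3.75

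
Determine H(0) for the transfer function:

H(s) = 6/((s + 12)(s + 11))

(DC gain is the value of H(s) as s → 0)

DC gain = H(0) = 6/(12 × 11) = 6/132 = 0.0455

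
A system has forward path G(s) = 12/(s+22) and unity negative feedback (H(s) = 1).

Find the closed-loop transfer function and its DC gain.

T(s) = G/(1+GH) = [12/(s+22)] / [1 + 12/(s+22)] = 12/(s+22+12) = 12/(s+34). DC gain = 12/34 = 0.3529.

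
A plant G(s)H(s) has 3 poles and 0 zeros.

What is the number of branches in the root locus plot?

Root locus has n branches where n = number of poles = 3.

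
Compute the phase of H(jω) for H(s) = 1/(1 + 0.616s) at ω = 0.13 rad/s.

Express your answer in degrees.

Phase = -arctan(ωτ) = -arctan(0.13 × 0.616) = -4.6°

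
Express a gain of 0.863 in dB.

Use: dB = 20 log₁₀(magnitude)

dB = 20 log₁₀(0.863) = -1.3 dB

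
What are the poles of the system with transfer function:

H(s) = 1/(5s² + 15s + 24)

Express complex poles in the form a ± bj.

Discriminant = 15² - 4×5×24 = 225 - 480 = -255 < 0, so the poles are a complex conjugate pair s = (-15 ± j√255)/(2×5). Real part = -15/(2×5) = -15/10 = -1.5; imaginary part = ±√255/(2×5) ≈ 1.5969. Poles: s = -1.5 ± 1.5969j.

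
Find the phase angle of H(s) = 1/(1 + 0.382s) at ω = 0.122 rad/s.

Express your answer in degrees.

Phase = -arctan(ωτ) = -arctan(0.122 × 0.382) = -2.7°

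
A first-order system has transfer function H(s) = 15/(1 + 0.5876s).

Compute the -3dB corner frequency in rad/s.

Corner frequency = 1/τ = 1/0.5876 = 1.702 rad/s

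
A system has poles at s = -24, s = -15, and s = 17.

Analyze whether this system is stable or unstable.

Pole(s) at s = 17 are not in the left half-plane. System is unstable.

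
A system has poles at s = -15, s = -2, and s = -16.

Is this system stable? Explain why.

All poles are in the left half-plane. System is stable.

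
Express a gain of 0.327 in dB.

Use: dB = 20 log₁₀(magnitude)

dB = 20 log₁₀(0.327) = -9.7 dB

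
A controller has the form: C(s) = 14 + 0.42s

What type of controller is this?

This is a Proportional-Derivative (PD) controller.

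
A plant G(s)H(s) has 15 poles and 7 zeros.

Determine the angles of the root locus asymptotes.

n - m = 15 - 7 = 8. Angles: θk = (2k + 1)·180°/8 = 22.5°, 67.5°, 112.5°, 157.5°, 202.5°, 247.5°, 292.5°, 337.5°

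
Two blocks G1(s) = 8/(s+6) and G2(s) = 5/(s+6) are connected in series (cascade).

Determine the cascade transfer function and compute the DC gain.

Series: multiply transfer functions. G_eq = 8/(s+6) × 5/(s+6) = 40/((s+6)(s+6)). DC gain = 40/(6×6) = 1.1111.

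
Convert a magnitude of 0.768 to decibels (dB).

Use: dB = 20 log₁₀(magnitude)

dB = 20 log₁₀(0.768) = -2.3 dB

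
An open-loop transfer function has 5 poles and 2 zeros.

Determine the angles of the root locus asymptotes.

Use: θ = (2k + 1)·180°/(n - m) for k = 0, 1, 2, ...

n - m = 5 - 2 = 3. Angles: θk = (2k + 1)·180°/3 = 60°, 180°, 300°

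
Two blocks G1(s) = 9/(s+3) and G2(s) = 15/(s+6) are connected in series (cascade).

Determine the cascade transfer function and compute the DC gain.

Series: multiply transfer functions. G_eq = 9/(s+3) × 15/(s+6) = 135/((s+3)(s+6)). DC gain = 135/(3×6) = 7.5.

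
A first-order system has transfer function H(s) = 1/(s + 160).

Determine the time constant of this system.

For H(s) = 1/(s + 1/τ), the pole is at -1/τ = -160, so τ = 1/160 = 0.00625 s.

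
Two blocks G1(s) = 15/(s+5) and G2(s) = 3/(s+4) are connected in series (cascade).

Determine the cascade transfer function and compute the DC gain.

Series: multiply transfer functions. G_eq = 15/(s+5) × 3/(s+4) = 45/((s+5)(s+4)). DC gain = 45/(5×4) = 2.25.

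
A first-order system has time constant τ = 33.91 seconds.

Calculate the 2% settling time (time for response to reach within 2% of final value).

For first-order system, 2% settling time ≈ 4τ = 4 × 33.91 = 135.64 s.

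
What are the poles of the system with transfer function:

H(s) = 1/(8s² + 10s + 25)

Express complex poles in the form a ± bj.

Discriminant = 10² - 4×8×25 = 100 - 800 = -700 < 0, so the poles are a complex conjugate pair s = (-10 ± j√700)/(2×8). Real part = -10/(2×8) = -10/16 = -0.625; imaginary part = ±√700/(2×8) ≈ 1.6536. Poles: s = -0.625 ± 1.6536j.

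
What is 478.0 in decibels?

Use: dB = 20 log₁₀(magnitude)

dB = 20 log₁₀(478.0) = 53.6 dB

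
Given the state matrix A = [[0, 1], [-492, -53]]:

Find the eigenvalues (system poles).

det(A - λI) = λ² - (-53)λ + 492 = (λ - (-12))(λ - (-41)). Eigenvalues: -12, -41.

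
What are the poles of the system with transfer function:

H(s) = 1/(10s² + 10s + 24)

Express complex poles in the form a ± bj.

Discriminant = 10² - 4×10×24 = 100 - 960 = -860 < 0, so the poles are a complex conjugate pair s = (-10 ± j√860)/(2×10). Real part = -10/(2×10) = -10/20 = -0.5; imaginary part = ±√860/(2×10) ≈ 1.4663. Poles: s = -0.5 ± 1.4663j.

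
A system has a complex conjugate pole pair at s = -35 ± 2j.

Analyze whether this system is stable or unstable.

Real part of poles is -35 (< 0, left half-plane). Stable.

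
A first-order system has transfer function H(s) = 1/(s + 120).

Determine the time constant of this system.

For H(s) = 1/(s + 1/τ), the pole is at -1/τ = -120, so τ = 1/120 = 0.0083 s.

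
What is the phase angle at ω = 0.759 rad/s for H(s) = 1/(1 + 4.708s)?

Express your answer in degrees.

Phase = -arctan(ωτ) = -arctan(0.759 × 4.708) = -74.4°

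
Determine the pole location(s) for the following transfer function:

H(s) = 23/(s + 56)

Pole is where denominator = 0: s + 56 = 0, so s = -56.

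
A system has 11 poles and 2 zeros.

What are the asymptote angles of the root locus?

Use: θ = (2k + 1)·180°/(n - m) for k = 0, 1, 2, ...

n - m = 11 - 2 = 9. Angles: θk = (2k + 1)·180°/9 = 20°, 60°, 100°, 140°, 180°, 220°, 260°, 300°, 340°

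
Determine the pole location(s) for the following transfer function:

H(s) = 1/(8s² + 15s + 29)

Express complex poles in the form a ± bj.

Discriminant = 15² - 4×8×29 = 225 - 928 = -703 < 0, so the poles are a complex conjugate pair s = (-15 ± j√703)/(2×8). Real part = -15/(2×8) = -15/16 = -0.9375; imaginary part = ±√703/(2×8) ≈ 1.6571. Poles: s = -0.9375 ± 1.6571j.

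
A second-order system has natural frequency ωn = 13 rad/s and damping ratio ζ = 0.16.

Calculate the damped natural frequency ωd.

ωd = ωn√(1 - ζ²) = 13√(1 - 0.16²) = 12.83 rad/s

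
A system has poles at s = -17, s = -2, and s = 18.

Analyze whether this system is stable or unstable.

Pole(s) at s = 18 are not in the left half-plane. System is unstable.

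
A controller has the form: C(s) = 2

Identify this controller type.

This is a Proportional (P) controller.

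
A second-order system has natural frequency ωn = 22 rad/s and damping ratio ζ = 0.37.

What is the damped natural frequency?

ωd = ωn√(1 - ζ²) = 22√(1 - 0.37²) = 20.44 rad/s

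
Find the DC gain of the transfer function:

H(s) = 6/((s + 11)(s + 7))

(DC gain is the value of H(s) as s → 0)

DC gain = H(0) = 6/(11 × 7) = 6/77 = 0.0779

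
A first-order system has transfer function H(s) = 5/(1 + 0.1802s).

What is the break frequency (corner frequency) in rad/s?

Corner frequency = 1/τ = 1/0.1802 = 5.549 rad/s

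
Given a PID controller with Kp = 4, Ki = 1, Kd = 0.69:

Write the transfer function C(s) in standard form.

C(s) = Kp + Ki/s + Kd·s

Substituting values: C(s) = 4 + 1/s + 0.69s = (0.69s² + 4s + 1)/s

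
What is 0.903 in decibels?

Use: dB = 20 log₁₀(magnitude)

dB = 20 log₁₀(0.903) = -0.9 dB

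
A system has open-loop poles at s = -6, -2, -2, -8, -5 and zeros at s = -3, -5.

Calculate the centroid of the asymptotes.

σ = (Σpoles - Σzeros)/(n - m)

σ = (Σpoles - Σzeros)/(n - m) = (-23 - (-8))/(5 - 2) = -15/3 = -5.0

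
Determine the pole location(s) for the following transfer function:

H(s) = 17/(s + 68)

Pole is where denominator = 0: s + 68 = 0, so s = -68.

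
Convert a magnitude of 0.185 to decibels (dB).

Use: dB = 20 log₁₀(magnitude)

dB = 20 log₁₀(0.185) = -14.7 dB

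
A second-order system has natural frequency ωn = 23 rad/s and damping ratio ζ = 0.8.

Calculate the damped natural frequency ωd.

ωd = ωn√(1 - ζ²) = 23√(1 - 0.8²) = 13.8 rad/s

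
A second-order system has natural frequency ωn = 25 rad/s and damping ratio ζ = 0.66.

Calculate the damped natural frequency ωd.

ωd = ωn√(1 - ζ²) = 25√(1 - 0.66²) = 18.78 rad/s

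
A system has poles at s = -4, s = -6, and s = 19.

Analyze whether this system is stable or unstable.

Pole(s) at s = 19 are not in the left half-plane. System is unstable.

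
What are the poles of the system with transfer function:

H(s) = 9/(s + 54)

Pole is where denominator = 0: s + 54 = 0, so s = -54.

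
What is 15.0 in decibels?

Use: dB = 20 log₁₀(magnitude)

dB = 20 log₁₀(15.0) = 23.5 dB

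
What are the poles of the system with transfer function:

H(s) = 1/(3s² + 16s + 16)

Discriminant = 16² - 4×3×16 = 256 - 192 = 64 > 0, so two distinct real poles. Using quadratic formula: s = (-16 ± √64)/(2×3) = (-16 ± √64)/6, with √64 = 8. s₁ = -8/6 ≈ -1.3333, s₂ = -24/6 = -4. Poles: s₁ = -1.3333, s₂ = -4.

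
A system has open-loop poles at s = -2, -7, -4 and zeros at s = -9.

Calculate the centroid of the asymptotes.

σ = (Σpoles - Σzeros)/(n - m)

σ = (Σpoles - Σzeros)/(n - m) = (-13 - (-9))/(3 - 1) = -4/2 = -2.0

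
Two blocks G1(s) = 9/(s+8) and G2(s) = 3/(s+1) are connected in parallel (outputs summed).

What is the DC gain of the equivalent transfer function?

Parallel: G_eq = G1 + G2. DC gain = G1(0) + G2(0) = 9/8 + 3/1 = 1.125 + 3 = 4.125.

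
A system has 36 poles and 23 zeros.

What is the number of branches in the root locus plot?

Root locus has n branches where n = number of poles = 36.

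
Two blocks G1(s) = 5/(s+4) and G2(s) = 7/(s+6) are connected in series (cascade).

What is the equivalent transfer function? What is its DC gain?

Series: multiply transfer functions. G_eq = 5/(s+4) × 7/(s+6) = 35/((s+4)(s+6)). DC gain = 35/(4×6) = 1.4583.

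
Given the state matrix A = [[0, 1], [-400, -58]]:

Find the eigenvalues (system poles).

det(A - λI) = λ² - (-58)λ + 400 = (λ - (-8))(λ - (-50)). Eigenvalues: -8, -50.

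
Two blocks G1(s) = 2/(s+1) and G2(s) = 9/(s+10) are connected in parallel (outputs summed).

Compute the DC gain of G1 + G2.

Parallel: G_eq = G1 + G2. DC gain = G1(0) + G2(0) = 2/1 + 9/10 = 2 + 0.9 = 2.9.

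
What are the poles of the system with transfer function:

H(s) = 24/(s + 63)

Pole is where denominator = 0: s + 63 = 0, so s = -63.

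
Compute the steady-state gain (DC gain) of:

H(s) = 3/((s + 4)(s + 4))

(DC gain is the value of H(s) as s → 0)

DC gain = H(0) = 3/(4 × 4) = 3/16 = 0.1875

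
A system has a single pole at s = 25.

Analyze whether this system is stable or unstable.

Pole at s = 25 is in the right half-plane. Unstable.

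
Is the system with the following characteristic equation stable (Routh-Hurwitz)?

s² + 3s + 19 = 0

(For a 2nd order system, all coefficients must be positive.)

Coefficients: 1, 3, 19. All positive, so system is stable.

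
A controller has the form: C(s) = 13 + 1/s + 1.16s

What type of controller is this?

This is a Proportional-Integral-Derivative (PID) controller.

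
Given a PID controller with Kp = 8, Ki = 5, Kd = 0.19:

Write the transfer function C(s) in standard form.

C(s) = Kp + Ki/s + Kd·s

Substituting values: C(s) = 8 + 5/s + 0.19s = (0.19s² + 8s + 5)/s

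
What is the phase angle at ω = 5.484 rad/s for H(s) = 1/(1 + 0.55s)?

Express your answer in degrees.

Phase = -arctan(ωτ) = -arctan(5.484 × 0.55) = -71.7°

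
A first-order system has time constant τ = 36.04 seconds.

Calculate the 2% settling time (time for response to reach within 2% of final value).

For first-order system, 2% settling time ≈ 4τ = 4 × 36.04 = 144.16 s.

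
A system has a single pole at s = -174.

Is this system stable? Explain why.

Pole at s = -174 is in the left half-plane. Stable.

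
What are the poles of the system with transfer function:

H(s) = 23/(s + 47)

Pole is where denominator = 0: s + 47 = 0, so s = -47.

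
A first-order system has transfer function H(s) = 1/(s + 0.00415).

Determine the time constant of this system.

For H(s) = 1/(s + 1/τ), the pole is at -1/τ = -0.00415, so τ = 1/0.00415 = 241 s.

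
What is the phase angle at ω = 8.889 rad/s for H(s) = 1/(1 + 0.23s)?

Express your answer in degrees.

Phase = -arctan(ωτ) = -arctan(8.889 × 0.23) = -63.9°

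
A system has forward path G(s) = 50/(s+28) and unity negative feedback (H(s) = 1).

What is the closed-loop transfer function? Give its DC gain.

T(s) = G/(1+GH) = [50/(s+28)] / [1 + 50/(s+28)] = 50/(s+28+50) = 50/(s+78). DC gain = 50/78 = 0.6410.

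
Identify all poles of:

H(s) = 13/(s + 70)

Pole is where denominator = 0: s + 70 = 0, so s = -70.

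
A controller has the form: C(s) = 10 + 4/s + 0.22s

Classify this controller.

This is a Proportional-Integral-Derivative (PID) controller.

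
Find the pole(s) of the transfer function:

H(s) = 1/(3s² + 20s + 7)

Discriminant = 20² - 4×3×7 = 400 - 84 = 316 > 0, so two distinct real poles. Using quadratic formula: s = (-20 ± √316)/(2×3) = (-20 ± √316)/6, with √316 ≈ 17.7764. s₁ ≈ -0.3706, s₂ ≈ -6.2961. Poles: s₁ = -0.3706, s₂ = -6.2961.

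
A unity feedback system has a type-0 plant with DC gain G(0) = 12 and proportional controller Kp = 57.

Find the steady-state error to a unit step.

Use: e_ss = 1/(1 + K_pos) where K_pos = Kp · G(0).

K_pos = Kp · G(0) = 57 × 12 = 684. e_ss = 1/(1 + 684) = 0.0015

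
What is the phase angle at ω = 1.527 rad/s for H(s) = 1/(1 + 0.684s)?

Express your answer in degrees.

Phase = -arctan(ωτ) = -arctan(1.527 × 0.684) = -46.2°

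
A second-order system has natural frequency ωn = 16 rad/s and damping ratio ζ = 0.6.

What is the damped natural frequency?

ωd = ωn√(1 - ζ²) = 16√(1 - 0.6²) = 12.8 rad/s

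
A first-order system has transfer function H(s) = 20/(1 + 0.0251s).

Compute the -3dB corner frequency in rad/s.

Corner frequency = 1/τ = 1/0.0251 = 39.841 rad/s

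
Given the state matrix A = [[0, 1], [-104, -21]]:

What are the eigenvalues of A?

det(A - λI) = λ² - (-21)λ + 104 = (λ - (-8))(λ - (-13)). Eigenvalues: -8, -13.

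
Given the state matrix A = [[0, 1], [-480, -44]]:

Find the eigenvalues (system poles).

det(A - λI) = λ² - (-44)λ + 480 = (λ - (-20))(λ - (-24)). Eigenvalues: -20, -24.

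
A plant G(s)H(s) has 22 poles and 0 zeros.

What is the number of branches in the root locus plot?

Root locus has n branches where n = number of poles = 22.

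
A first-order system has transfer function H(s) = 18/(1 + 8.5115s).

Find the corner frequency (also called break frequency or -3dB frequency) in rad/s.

Corner frequency = 1/τ = 1/8.5115 = 0.117 rad/s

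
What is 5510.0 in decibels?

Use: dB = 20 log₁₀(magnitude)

dB = 20 log₁₀(5510.0) = 74.8 dB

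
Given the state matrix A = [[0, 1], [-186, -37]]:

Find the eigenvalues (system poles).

det(A - λI) = λ² - (-37)λ + 186 = (λ - (-6))(λ - (-31)). Eigenvalues: -6, -31.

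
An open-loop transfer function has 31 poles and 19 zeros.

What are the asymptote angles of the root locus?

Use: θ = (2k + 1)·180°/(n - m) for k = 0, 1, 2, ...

n - m = 31 - 19 = 12. Angles: θk = (2k + 1)·180°/12 = 15°, 45°, 75°, 105°, 135°, 165°, 195°, 225°, 255°, 285°, 315°, 345°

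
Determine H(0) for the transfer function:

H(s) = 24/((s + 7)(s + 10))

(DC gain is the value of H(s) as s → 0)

DC gain = H(0) = 24/(7 × 10) = 24/70 = 0.3429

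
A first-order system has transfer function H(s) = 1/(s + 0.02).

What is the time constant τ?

For H(s) = 1/(s + 1/τ), the pole is at -1/τ = -0.02, so τ = 1/0.02 = 50 s.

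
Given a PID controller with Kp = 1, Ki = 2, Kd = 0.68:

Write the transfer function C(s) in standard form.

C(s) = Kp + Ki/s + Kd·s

Substituting values: C(s) = 1 + 2/s + 0.68s = (0.68s² + s + 2)/s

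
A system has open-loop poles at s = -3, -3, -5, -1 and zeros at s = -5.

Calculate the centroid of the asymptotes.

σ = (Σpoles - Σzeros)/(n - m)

σ = (Σpoles - Σzeros)/(n - m) = (-12 - (-5))/(4 - 1) = -7/3 = -2.33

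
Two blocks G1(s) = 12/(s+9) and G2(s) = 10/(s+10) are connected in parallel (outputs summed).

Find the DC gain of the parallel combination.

Parallel: G_eq = G1 + G2. DC gain = G1(0) + G2(0) = 12/9 + 10/10 = 1.3333 + 1 = 2.3333.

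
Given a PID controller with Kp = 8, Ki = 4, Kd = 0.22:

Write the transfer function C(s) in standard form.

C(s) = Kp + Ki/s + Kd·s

Substituting values: C(s) = 8 + 4/s + 0.22s = (0.22s² + 8s + 4)/s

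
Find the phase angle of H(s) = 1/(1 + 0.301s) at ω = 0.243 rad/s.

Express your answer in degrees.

Phase = -arctan(ωτ) = -arctan(0.243 × 0.301) = -4.2°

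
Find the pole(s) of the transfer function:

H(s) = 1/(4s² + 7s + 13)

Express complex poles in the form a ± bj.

Discriminant = 7² - 4×4×13 = 49 - 208 = -159 < 0, so the poles are a complex conjugate pair s = (-7 ± j√159)/(2×4). Real part = -7/(2×4) = -7/8 = -0.875; imaginary part = ±√159/(2×4) ≈ 1.5762. Poles: s = -0.875 ± 1.5762j.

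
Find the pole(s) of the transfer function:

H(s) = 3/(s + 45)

Pole is where denominator = 0: s + 45 = 0, so s = -45.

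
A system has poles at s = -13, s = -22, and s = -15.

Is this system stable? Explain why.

All poles are in the left half-plane. System is stable.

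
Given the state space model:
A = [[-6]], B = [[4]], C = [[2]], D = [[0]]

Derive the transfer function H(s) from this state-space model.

(sI - A)⁻¹ = 1/(s + 6). H(s) = 2 × 4/(s + 6) + 0 = 8/(s + 6).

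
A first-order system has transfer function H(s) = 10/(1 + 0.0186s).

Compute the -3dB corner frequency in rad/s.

Corner frequency = 1/τ = 1/0.0186 = 53.763 rad/s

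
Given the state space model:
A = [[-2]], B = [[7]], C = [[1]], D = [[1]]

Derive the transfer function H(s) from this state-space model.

(sI - A)⁻¹ = 1/(s + 2). H(s) = 1×7/(s + 2) + 1 = (s + 9)/(s + 2).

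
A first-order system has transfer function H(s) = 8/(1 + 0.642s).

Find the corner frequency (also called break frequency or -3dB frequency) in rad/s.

Corner frequency = 1/τ = 1/0.642 = 1.558 rad/s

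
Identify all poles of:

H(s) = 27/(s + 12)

Pole is where denominator = 0: s + 12 = 0, so s = -12.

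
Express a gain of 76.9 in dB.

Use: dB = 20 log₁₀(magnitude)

dB = 20 log₁₀(76.9) = 37.7 dB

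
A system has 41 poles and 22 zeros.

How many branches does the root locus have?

Root locus has n branches where n = number of poles = 41.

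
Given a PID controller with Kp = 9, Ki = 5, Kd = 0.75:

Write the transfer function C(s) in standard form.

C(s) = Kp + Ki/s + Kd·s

Substituting values: C(s) = 9 + 5/s + 0.75s = (0.75s² + 9s + 5)/s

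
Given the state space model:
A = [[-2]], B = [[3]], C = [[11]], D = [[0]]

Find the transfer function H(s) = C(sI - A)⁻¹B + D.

(sI - A)⁻¹ = 1/(s + 2). H(s) = 11 × 3/(s + 2) + 0 = 33/(s + 2).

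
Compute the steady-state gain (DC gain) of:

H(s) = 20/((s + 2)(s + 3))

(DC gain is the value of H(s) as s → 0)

DC gain = H(0) = 20/(2 × 3) = 20/6 = 3.3333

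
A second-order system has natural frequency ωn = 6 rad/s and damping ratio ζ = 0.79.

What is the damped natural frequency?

ωd = ωn√(1 - ζ²) = 6√(1 - 0.79²) = 3.68 rad/s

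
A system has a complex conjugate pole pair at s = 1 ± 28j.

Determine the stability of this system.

Real part of poles is 1 (> 0, right half-plane). Unstable.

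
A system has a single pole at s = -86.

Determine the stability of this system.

Pole at s = -86 is in the left half-plane. Stable.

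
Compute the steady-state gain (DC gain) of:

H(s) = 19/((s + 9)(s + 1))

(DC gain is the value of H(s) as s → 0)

DC gain = H(0) = 19/(9 × 1) = 19/9 = 2.1111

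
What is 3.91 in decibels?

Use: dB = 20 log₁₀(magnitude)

dB = 20 log₁₀(3.91) = 11.8 dB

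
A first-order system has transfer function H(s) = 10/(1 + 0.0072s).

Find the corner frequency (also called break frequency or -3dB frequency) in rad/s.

Corner frequency = 1/τ = 1/0.0072 = 138.889 rad/s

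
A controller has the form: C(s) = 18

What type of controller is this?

This is a Proportional (P) controller.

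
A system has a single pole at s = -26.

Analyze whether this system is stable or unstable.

Pole at s = -26 is in the left half-plane. Stable.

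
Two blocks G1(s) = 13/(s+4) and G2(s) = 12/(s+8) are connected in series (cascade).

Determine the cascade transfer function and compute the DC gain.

Series: multiply transfer functions. G_eq = 13/(s+4) × 12/(s+8) = 156/((s+4)(s+8)). DC gain = 156/(4×8) = 4.875.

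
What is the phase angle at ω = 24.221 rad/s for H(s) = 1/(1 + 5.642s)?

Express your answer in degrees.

Phase = -arctan(ωτ) = -arctan(24.221 × 5.642) = -89.6°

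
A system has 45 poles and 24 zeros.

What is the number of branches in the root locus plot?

Root locus has n branches where n = number of poles = 45.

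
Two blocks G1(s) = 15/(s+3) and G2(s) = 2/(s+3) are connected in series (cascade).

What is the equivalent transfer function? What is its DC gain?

Series: multiply transfer functions. G_eq = 15/(s+3) × 2/(s+3) = 30/((s+3)(s+3)). DC gain = 30/(3×3) = 3.3333.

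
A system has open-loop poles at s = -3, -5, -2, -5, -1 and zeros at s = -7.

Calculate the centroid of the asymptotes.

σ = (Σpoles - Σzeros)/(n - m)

σ = (Σpoles - Σzeros)/(n - m) = (-16 - (-7))/(5 - 1) = -9/4 = -2.25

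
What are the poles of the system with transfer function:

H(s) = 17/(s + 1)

Pole is where denominator = 0: s + 1 = 0, so s = -1.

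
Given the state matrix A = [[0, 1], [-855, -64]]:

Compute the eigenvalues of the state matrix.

det(A - λI) = λ² - (-64)λ + 855 = (λ - (-19))(λ - (-45)). Eigenvalues: -19, -45.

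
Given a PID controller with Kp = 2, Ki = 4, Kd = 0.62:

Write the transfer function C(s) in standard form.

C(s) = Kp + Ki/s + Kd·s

Substituting values: C(s) = 2 + 4/s + 0.62s = (0.62s² + 2s + 4)/s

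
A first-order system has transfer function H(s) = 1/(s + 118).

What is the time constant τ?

For H(s) = 1/(s + 1/τ), the pole is at -1/τ = -118, so τ = 1/118 = 0.0085 s.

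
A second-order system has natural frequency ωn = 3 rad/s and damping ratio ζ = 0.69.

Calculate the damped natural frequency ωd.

ωd = ωn√(1 - ζ²) = 3√(1 - 0.69²) = 2.17 rad/s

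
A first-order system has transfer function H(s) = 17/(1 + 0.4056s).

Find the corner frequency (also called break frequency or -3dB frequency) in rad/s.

Corner frequency = 1/τ = 1/0.4056 = 2.465 rad/s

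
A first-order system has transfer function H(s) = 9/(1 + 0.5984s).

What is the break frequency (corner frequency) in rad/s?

Corner frequency = 1/τ = 1/0.5984 = 1.671 rad/s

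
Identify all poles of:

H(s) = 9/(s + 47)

Pole is where denominator = 0: s + 47 = 0, so s = -47.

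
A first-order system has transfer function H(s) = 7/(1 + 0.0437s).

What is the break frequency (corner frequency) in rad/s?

Corner frequency = 1/τ = 1/0.0437 = 22.883 rad/s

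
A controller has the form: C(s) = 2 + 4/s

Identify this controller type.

This is a Proportional-Integral (PI) controller.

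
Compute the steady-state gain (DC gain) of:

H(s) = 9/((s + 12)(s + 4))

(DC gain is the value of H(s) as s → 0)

DC gain = H(0) = 9/(12 × 4) = 9/48 = 0.1875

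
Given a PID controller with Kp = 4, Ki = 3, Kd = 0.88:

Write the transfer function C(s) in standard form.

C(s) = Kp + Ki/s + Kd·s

Substituting values: C(s) = 4 + 3/s + 0.88s = (0.88s² + 4s + 3)/s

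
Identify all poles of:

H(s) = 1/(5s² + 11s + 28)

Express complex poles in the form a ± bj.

Discriminant = 11² - 4×5×28 = 121 - 560 = -439 < 0, so the poles are a complex conjugate pair s = (-11 ± j√439)/(2×5). Real part = -11/(2×5) = -11/10 = -1.1; imaginary part = ±√439/(2×5) ≈ 2.0952. Poles: s = -1.1 ± 2.0952j.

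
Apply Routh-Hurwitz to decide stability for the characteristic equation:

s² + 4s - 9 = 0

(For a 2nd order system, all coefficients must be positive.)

Coefficients: 1, 4, -9. c=-9 not positive, so system is unstable.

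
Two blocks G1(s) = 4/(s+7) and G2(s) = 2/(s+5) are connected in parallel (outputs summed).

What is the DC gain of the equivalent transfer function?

Parallel: G_eq = G1 + G2. DC gain = G1(0) + G2(0) = 4/7 + 2/5 = 0.5714 + 0.4 = 0.9714.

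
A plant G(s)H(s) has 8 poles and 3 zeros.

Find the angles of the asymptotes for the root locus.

n - m = 8 - 3 = 5. Angles: θk = (2k + 1)·180°/5 = 36°, 108°, 180°, 252°, 324°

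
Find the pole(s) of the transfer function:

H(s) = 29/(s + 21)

Pole is where denominator = 0: s + 21 = 0, so s = -21.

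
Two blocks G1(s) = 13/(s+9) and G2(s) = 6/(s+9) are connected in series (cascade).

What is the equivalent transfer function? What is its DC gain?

Series: multiply transfer functions. G_eq = 13/(s+9) × 6/(s+9) = 78/((s+9)(s+9)). DC gain = 78/(9×9) = 0.9630.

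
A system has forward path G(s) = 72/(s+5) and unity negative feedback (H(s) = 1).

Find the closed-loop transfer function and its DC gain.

T(s) = G/(1+GH) = [72/(s+5)] / [1 + 72/(s+5)] = 72/(s+5+72) = 72/(s+77). DC gain = 72/77 = 0.9351.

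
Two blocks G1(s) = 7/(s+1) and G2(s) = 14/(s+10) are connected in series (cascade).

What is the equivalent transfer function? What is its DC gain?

Series: multiply transfer functions. G_eq = 7/(s+1) × 14/(s+10) = 98/((s+1)(s+10)). DC gain = 98/(1×10) = 9.8.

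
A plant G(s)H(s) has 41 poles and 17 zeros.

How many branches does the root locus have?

Root locus has n branches where n = number of poles = 41.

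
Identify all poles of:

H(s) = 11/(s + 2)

Pole is where denominator = 0: s + 2 = 0, so s = -2.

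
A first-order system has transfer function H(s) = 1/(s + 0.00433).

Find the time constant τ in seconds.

For H(s) = 1/(s + 1/τ), the pole is at -1/τ = -0.00433, so τ = 1/0.00433 = 230.9 s.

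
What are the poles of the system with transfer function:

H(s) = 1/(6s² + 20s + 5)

Discriminant = 20² - 4×6×5 = 400 - 120 = 280 > 0, so two distinct real poles. Using quadratic formula: s = (-20 ± √280)/(2×6) = (-20 ± √280)/12, with √280 ≈ 16.7332. s₁ ≈ -0.2722, s₂ ≈ -3.0611. Poles: s₁ = -0.2722, s₂ = -3.0611.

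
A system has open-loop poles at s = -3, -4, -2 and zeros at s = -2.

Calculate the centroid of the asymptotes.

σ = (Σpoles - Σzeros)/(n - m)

σ = (Σpoles - Σzeros)/(n - m) = (-9 - (-2))/(3 - 1) = -7/2 = -3.5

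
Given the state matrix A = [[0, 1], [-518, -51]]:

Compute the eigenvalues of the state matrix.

det(A - λI) = λ² - (-51)λ + 518 = (λ - (-37))(λ - (-14)). Eigenvalues: -37, -14.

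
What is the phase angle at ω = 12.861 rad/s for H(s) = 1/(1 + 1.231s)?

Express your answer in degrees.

Phase = -arctan(ωτ) = -arctan(12.861 × 1.231) = -86.4°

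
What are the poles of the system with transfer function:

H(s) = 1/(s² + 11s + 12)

Discriminant = 11² - 4×1×12 = 121 - 48 = 73 > 0, so two distinct real poles. Using quadratic formula: s = (-11 ± √73)/(2×1) = (-11 ± √73)/2, with √73 ≈ 8.5440. s₁ ≈ -1.2280, s₂ ≈ -9.7720. Poles: s₁ = -1.2280, s₂ = -9.7720.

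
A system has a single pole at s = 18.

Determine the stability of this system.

Pole at s = 18 is in the right half-plane. Unstable.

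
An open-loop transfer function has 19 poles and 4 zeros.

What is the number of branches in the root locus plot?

Root locus has n branches where n = number of poles = 19.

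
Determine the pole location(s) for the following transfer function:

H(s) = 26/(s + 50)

Pole is where denominator = 0: s + 50 = 0, so s = -50.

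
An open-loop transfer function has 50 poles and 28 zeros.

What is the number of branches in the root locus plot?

Root locus has n branches where n = number of poles = 50.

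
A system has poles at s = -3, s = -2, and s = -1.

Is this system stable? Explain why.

All poles are in the left half-plane. System is stable.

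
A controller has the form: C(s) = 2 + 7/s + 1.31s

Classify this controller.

This is a Proportional-Integral-Derivative (PID) controller.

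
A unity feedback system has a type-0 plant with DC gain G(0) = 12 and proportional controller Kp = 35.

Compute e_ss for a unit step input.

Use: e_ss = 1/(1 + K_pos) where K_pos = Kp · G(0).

K_pos = Kp · G(0) = 35 × 12 = 420. e_ss = 1/(1 + 420) = 0.0024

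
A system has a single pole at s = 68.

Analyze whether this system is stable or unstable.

Pole at s = 68 is in the right half-plane. Unstable.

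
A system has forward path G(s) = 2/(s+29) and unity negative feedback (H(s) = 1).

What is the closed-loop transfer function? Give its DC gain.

T(s) = G/(1+GH) = [2/(s+29)] / [1 + 2/(s+29)] = 2/(s+29+2) = 2/(s+31). DC gain = 2/31 = 0.0645.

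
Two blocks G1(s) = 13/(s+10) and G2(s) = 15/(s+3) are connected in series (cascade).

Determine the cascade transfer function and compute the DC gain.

Series: multiply transfer functions. G_eq = 13/(s+10) × 15/(s+3) = 195/((s+10)(s+3)). DC gain = 195/(10×3) = 6.5.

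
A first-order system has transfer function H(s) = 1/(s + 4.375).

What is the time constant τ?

For H(s) = 1/(s + 1/τ), the pole is at -1/τ = -4.375, so τ = 1/4.375 = 0.2286 s.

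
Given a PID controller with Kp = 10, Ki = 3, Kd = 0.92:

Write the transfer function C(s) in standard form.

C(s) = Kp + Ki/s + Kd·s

Substituting values: C(s) = 10 + 3/s + 0.92s = (0.92s² + 10s + 3)/s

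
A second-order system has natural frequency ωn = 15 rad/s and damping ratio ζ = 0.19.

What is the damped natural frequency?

ωd = ωn√(1 - ζ²) = 15√(1 - 0.19²) = 14.73 rad/s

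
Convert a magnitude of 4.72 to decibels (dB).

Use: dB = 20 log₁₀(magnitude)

dB = 20 log₁₀(4.72) = 13.5 dB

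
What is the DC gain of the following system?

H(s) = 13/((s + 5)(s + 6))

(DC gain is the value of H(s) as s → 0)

DC gain = H(0) = 13/(5 × 6) = 13/30 = 0.4333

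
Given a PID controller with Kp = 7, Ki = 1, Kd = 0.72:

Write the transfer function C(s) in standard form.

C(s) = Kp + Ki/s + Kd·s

Substituting values: C(s) = 7 + 1/s + 0.72s = (0.72s² + 7s + 1)/s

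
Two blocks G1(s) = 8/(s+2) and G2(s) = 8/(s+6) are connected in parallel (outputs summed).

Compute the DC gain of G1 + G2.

Parallel: G_eq = G1 + G2. DC gain = G1(0) + G2(0) = 8/2 + 8/6 = 4 + 1.3333 = 5.3333.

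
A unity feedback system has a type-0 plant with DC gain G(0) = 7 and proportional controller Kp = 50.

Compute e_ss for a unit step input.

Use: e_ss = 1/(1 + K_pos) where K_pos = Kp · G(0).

K_pos = Kp · G(0) = 50 × 7 = 350. e_ss = 1/(1 + 350) = 0.0028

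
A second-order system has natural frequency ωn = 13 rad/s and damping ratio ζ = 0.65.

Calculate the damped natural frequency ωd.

ωd = ωn√(1 - ζ²) = 13√(1 - 0.65²) = 9.88 rad/s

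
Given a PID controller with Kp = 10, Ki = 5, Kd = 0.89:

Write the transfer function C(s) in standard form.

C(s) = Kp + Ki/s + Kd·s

Substituting values: C(s) = 10 + 5/s + 0.89s = (0.89s² + 10s + 5)/s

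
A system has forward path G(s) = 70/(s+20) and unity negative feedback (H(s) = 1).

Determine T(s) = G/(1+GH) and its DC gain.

T(s) = G/(1+GH) = [70/(s+20)] / [1 + 70/(s+20)] = 70/(s+20+70) = 70/(s+90). DC gain = 70/90 = 0.7778.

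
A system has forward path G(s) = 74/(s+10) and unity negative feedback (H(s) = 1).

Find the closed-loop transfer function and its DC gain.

T(s) = G/(1+GH) = [74/(s+10)] / [1 + 74/(s+10)] = 74/(s+10+74) = 74/(s+84). DC gain = 74/84 = 0.8810.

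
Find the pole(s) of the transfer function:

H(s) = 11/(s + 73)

Pole is where denominator = 0: s + 73 = 0, so s = -73.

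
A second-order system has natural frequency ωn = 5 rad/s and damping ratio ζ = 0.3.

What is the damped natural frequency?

ωd = ωn√(1 - ζ²) = 5√(1 - 0.3²) = 4.77 rad/s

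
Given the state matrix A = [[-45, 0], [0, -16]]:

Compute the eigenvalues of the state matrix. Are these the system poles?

For diagonal matrix, eigenvalues are diagonal entries: λ₁ = -45, λ₂ = -16. Eigenvalues of A = system poles.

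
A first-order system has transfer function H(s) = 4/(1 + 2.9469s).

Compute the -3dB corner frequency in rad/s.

Corner frequency = 1/τ = 1/2.9469 = 0.339 rad/s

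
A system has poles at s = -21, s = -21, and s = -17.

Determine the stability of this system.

All poles are in the left half-plane. System is stable.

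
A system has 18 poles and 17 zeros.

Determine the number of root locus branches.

Root locus has n branches where n = number of poles = 18.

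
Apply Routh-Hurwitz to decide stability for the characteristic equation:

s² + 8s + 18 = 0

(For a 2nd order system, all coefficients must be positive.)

Coefficients: 1, 8, 18. All positive, so system is stable.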